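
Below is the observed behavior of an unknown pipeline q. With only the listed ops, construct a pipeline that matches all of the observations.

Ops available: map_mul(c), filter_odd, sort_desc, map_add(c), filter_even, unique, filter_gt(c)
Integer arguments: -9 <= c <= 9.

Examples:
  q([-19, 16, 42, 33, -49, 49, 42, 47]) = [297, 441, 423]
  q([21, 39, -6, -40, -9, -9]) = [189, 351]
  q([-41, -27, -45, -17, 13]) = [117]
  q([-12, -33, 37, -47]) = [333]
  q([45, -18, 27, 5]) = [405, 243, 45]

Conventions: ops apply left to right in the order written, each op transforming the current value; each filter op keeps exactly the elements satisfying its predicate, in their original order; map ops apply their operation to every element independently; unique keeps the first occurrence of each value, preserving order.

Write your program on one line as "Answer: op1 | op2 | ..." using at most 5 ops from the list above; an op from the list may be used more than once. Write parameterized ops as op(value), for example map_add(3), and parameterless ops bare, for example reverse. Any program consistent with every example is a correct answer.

filter_gt(-7) | filter_gt(3) | filter_odd | map_mul(9)

Check, running the answer program on each example:
  [-19, 16, 42, 33, -49, 49, 42, 47] -> [16, 42, 33, 49, 42, 47] -> [16, 42, 33, 49, 42, 47] -> [33, 49, 47] -> [297, 441, 423]
  [21, 39, -6, -40, -9, -9] -> [21, 39, -6] -> [21, 39] -> [21, 39] -> [189, 351]
  [-41, -27, -45, -17, 13] -> [13] -> [13] -> [13] -> [117]
  [-12, -33, 37, -47] -> [37] -> [37] -> [37] -> [333]
  [45, -18, 27, 5] -> [45, 27, 5] -> [45, 27, 5] -> [45, 27, 5] -> [405, 243, 45]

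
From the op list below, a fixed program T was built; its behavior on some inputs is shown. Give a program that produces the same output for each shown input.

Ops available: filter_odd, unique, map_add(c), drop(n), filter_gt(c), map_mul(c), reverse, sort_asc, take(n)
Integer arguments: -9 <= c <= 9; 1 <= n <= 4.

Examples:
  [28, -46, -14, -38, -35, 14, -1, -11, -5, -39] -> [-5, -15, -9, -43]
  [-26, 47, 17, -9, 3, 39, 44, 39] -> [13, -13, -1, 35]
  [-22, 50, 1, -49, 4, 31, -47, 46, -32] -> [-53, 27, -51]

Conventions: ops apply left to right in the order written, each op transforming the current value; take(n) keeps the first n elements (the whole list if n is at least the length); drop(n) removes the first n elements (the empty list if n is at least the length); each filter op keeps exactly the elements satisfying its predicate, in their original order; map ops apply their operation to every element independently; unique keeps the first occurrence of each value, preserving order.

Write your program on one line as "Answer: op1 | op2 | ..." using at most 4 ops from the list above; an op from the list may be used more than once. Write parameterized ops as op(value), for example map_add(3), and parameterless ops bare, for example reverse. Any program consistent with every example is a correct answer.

unique | filter_odd | map_add(-4) | drop(1)

Check, running the answer program on each example:
  [28, -46, -14, -38, -35, 14, -1, -11, -5, -39] -> [28, -46, -14, -38, -35, 14, -1, -11, -5, -39] -> [-35, -1, -11, -5, -39] -> [-39, -5, -15, -9, -43] -> [-5, -15, -9, -43]
  [-26, 47, 17, -9, 3, 39, 44, 39] -> [-26, 47, 17, -9, 3, 39, 44] -> [47, 17, -9, 3, 39] -> [43, 13, -13, -1, 35] -> [13, -13, -1, 35]
  [-22, 50, 1, -49, 4, 31, -47, 46, -32] -> [-22, 50, 1, -49, 4, 31, -47, 46, -32] -> [1, -49, 31, -47] -> [-3, -53, 27, -51] -> [-53, 27, -51]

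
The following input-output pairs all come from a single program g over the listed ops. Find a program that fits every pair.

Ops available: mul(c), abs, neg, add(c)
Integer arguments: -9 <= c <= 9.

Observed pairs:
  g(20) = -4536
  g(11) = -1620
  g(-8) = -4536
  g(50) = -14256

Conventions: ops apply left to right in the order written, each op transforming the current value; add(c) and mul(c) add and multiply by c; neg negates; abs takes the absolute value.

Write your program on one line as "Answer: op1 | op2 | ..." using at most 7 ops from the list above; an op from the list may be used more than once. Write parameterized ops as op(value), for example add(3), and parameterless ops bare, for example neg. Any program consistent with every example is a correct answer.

add(-6) | abs | mul(9) | mul(6) | mul(6) | neg

Check, running the answer program on each example:
  20 -> 14 -> 14 -> 126 -> 756 -> 4536 -> -4536
  11 -> 5 -> 5 -> 45 -> 270 -> 1620 -> -1620
  -8 -> -14 -> 14 -> 126 -> 756 -> 4536 -> -4536
  50 -> 44 -> 44 -> 396 -> 2376 -> 14256 -> -14256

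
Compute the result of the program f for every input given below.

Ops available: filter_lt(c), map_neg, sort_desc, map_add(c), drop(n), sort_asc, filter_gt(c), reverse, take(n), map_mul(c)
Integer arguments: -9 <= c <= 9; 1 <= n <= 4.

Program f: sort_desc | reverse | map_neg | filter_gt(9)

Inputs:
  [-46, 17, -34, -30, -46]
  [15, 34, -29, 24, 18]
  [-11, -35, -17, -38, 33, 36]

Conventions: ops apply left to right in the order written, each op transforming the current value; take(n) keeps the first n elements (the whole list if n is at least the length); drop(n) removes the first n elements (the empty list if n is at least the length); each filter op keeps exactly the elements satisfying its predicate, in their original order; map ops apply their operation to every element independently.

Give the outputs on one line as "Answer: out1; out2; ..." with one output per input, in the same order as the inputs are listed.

[46, 46, 34, 30]; [29]; [38, 35, 17, 11]

Execution, op by op:
  [-46, 17, -34, -30, -46] -> [17, -30, -34, -46, -46] -> [-46, -46, -34, -30, 17] -> [46, 46, 34, 30, -17] -> [46, 46, 34, 30]
  [15, 34, -29, 24, 18] -> [34, 24, 18, 15, -29] -> [-29, 15, 18, 24, 34] -> [29, -15, -18, -24, -34] -> [29]
  [-11, -35, -17, -38, 33, 36] -> [36, 33, -11, -17, -35, -38] -> [-38, -35, -17, -11, 33, 36] -> [38, 35, 17, 11, -33, -36] -> [38, 35, 17, 11]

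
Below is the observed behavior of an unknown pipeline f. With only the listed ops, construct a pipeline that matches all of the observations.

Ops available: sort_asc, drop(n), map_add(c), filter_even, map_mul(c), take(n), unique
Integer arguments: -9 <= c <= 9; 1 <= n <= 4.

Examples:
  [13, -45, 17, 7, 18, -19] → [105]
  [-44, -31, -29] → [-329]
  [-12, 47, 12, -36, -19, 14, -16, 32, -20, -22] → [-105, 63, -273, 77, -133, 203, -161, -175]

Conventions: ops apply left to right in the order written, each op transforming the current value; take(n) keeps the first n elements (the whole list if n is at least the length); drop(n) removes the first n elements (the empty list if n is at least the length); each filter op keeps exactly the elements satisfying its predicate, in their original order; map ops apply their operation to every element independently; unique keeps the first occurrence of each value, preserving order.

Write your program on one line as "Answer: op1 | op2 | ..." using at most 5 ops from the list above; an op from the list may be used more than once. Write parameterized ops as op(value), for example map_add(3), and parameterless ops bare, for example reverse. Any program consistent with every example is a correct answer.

filter_even | map_add(4) | map_add(-7) | map_mul(7)

Check, running the answer program on each example:
  [13, -45, 17, 7, 18, -19] -> [18] -> [22] -> [15] -> [105]
  [-44, -31, -29] -> [-44] -> [-40] -> [-47] -> [-329]
  [-12, 47, 12, -36, -19, 14, -16, 32, -20, -22] -> [-12, 12, -36, 14, -16, 32, -20, -22] -> [-8, 16, -32, 18, -12, 36, -16, -18] -> [-15, 9, -39, 11, -19, 29, -23, -25] -> [-105, 63, -273, 77, -133, 203, -161, -175]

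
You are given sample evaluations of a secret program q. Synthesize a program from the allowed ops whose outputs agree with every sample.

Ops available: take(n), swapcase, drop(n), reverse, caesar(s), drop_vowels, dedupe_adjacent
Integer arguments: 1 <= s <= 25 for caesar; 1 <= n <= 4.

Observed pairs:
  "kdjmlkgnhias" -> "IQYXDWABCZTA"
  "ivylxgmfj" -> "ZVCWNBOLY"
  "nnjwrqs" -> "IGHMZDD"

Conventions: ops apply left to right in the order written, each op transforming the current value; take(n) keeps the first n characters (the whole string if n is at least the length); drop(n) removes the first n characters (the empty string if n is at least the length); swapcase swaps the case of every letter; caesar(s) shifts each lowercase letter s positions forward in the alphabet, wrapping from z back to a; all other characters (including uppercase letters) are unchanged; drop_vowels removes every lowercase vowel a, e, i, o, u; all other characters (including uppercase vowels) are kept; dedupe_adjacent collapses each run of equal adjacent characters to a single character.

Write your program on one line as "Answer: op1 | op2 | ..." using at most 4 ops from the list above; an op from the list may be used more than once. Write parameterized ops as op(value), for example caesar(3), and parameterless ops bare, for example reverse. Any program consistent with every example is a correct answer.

caesar(16) | swapcase | reverse

Check, running the answer program on each example:
  "kdjmlkgnhias" -> "atzcbawdxyqi" -> "ATZCBAWDXYQI" -> "IQYXDWABCZTA"
  "ivylxgmfj" -> "ylobnwcvz" -> "YLOBNWCVZ" -> "ZVCWNBOLY"
  "nnjwrqs" -> "ddzmhgi" -> "DDZMHGI" -> "IGHMZDD"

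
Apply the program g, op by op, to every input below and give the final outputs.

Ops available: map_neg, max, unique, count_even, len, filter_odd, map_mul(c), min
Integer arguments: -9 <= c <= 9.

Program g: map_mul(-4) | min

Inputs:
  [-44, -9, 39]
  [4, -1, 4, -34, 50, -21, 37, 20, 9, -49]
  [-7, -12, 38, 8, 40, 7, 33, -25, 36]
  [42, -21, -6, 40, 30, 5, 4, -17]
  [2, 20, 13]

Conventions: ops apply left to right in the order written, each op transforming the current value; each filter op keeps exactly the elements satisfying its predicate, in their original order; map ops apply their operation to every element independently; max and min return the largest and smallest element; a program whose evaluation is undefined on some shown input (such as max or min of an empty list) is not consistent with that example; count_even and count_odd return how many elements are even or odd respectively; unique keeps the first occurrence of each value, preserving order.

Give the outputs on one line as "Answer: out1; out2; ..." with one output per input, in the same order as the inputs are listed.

Execution, op by op:
  [-44, -9, 39] -> [176, 36, -156] -> -156
  [4, -1, 4, -34, 50, -21, 37, 20, 9, -49] -> [-16, 4, -16, 136, -200, 84, -148, -80, -36, 196] -> -200
  [-7, -12, 38, 8, 40, 7, 33, -25, 36] -> [28, 48, -152, -32, -160, -28, -132, 100, -144] -> -160
  [42, -21, -6, 40, 30, 5, 4, -17] -> [-168, 84, 24, -160, -120, -20, -16, 68] -> -168
  [2, 20, 13] -> [-8, -80, -52] -> -80

-156; -200; -160; -168; -80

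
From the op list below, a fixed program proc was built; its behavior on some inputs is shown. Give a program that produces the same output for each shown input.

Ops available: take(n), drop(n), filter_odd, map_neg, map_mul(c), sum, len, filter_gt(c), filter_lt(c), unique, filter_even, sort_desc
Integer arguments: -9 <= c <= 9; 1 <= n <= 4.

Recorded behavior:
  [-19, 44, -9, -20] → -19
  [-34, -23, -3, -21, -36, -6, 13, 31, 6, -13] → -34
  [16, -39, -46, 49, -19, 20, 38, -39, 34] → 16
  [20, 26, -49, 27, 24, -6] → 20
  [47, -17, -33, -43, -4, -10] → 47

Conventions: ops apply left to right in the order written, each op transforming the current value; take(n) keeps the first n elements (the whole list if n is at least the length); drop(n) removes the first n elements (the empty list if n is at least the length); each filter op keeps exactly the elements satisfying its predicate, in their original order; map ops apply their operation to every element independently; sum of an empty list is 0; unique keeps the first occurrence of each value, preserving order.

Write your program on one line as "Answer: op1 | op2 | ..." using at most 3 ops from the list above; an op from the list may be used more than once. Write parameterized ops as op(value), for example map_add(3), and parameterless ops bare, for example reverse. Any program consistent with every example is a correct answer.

take(4) | take(1) | sum

Check, running the answer program on each example:
  [-19, 44, -9, -20] -> [-19, 44, -9, -20] -> [-19] -> -19
  [-34, -23, -3, -21, -36, -6, 13, 31, 6, -13] -> [-34, -23, -3, -21] -> [-34] -> -34
  [16, -39, -46, 49, -19, 20, 38, -39, 34] -> [16, -39, -46, 49] -> [16] -> 16
  [20, 26, -49, 27, 24, -6] -> [20, 26, -49, 27] -> [20] -> 20
  [47, -17, -33, -43, -4, -10] -> [47, -17, -33, -43] -> [47] -> 47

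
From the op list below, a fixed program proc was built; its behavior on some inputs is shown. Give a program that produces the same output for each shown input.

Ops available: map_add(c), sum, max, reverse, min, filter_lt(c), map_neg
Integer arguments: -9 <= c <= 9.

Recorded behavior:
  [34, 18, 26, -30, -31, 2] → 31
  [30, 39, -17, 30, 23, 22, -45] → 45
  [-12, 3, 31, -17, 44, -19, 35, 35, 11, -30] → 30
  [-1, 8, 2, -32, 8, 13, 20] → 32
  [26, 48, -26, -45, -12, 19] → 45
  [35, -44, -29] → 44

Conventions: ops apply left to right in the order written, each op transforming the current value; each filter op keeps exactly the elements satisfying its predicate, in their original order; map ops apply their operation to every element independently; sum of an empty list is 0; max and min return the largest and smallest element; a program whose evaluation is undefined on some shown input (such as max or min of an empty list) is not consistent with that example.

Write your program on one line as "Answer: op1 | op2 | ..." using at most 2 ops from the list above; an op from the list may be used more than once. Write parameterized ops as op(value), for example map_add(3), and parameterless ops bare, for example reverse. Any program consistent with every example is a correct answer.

map_neg | max

Check, running the answer program on each example:
  [34, 18, 26, -30, -31, 2] -> [-34, -18, -26, 30, 31, -2] -> 31
  [30, 39, -17, 30, 23, 22, -45] -> [-30, -39, 17, -30, -23, -22, 45] -> 45
  [-12, 3, 31, -17, 44, -19, 35, 35, 11, -30] -> [12, -3, -31, 17, -44, 19, -35, -35, -11, 30] -> 30
  [-1, 8, 2, -32, 8, 13, 20] -> [1, -8, -2, 32, -8, -13, -20] -> 32
  [26, 48, -26, -45, -12, 19] -> [-26, -48, 26, 45, 12, -19] -> 45
  [35, -44, -29] -> [-35, 44, 29] -> 44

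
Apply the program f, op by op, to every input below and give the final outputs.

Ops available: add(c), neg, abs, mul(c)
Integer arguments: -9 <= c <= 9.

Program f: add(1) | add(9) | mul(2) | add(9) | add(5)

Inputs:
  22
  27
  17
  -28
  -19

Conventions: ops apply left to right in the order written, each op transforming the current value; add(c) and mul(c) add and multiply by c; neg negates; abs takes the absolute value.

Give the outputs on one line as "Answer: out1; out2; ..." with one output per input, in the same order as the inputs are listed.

78; 88; 68; -22; -4

Execution, op by op:
  22 -> 23 -> 32 -> 64 -> 73 -> 78
  27 -> 28 -> 37 -> 74 -> 83 -> 88
  17 -> 18 -> 27 -> 54 -> 63 -> 68
  -28 -> -27 -> -18 -> -36 -> -27 -> -22
  -19 -> -18 -> -9 -> -18 -> -9 -> -4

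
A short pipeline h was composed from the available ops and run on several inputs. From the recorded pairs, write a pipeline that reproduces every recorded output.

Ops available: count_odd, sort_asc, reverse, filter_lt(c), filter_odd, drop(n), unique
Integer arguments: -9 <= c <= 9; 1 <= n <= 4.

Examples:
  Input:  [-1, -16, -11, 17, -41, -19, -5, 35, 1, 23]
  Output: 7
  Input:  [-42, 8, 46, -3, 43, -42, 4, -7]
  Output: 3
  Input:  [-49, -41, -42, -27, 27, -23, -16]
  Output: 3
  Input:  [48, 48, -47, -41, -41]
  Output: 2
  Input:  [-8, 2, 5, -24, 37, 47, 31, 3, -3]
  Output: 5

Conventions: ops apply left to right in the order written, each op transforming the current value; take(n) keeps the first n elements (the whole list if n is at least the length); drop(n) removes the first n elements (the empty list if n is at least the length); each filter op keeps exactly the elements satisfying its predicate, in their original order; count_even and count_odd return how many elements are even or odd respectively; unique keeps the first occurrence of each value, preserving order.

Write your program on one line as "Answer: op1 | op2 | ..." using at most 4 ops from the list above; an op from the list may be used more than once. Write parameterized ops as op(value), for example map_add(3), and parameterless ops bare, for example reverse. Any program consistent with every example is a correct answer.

drop(3) | reverse | count_odd

Check, running the answer program on each example:
  [-1, -16, -11, 17, -41, -19, -5, 35, 1, 23] -> [17, -41, -19, -5, 35, 1, 23] -> [23, 1, 35, -5, -19, -41, 17] -> 7
  [-42, 8, 46, -3, 43, -42, 4, -7] -> [-3, 43, -42, 4, -7] -> [-7, 4, -42, 43, -3] -> 3
  [-49, -41, -42, -27, 27, -23, -16] -> [-27, 27, -23, -16] -> [-16, -23, 27, -27] -> 3
  [48, 48, -47, -41, -41] -> [-41, -41] -> [-41, -41] -> 2
  [-8, 2, 5, -24, 37, 47, 31, 3, -3] -> [-24, 37, 47, 31, 3, -3] -> [-3, 3, 31, 47, 37, -24] -> 5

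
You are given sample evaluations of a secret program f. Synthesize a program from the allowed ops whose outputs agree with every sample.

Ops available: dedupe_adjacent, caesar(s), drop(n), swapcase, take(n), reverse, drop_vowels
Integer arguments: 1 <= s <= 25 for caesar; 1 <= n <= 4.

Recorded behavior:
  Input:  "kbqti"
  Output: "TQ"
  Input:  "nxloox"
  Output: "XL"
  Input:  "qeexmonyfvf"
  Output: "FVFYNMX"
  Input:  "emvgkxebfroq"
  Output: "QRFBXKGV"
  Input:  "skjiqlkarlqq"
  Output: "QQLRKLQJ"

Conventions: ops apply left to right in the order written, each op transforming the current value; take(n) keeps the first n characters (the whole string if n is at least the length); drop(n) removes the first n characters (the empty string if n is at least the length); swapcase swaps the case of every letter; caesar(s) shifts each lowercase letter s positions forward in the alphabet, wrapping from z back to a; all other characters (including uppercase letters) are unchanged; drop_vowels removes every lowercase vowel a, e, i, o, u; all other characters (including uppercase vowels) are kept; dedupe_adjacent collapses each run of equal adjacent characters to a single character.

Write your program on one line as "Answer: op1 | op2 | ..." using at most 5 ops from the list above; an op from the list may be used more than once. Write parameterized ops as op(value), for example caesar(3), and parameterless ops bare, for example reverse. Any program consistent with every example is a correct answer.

drop(2) | reverse | drop_vowels | swapcase

Check, running the answer program on each example:
  "kbqti" -> "qti" -> "itq" -> "tq" -> "TQ"
  "nxloox" -> "loox" -> "xool" -> "xl" -> "XL"
  "qeexmonyfvf" -> "exmonyfvf" -> "fvfynomxe" -> "fvfynmx" -> "FVFYNMX"
  "emvgkxebfroq" -> "vgkxebfroq" -> "qorfbexkgv" -> "qrfbxkgv" -> "QRFBXKGV"
  "skjiqlkarlqq" -> "jiqlkarlqq" -> "qqlraklqij" -> "qqlrklqj" -> "QQLRKLQJ"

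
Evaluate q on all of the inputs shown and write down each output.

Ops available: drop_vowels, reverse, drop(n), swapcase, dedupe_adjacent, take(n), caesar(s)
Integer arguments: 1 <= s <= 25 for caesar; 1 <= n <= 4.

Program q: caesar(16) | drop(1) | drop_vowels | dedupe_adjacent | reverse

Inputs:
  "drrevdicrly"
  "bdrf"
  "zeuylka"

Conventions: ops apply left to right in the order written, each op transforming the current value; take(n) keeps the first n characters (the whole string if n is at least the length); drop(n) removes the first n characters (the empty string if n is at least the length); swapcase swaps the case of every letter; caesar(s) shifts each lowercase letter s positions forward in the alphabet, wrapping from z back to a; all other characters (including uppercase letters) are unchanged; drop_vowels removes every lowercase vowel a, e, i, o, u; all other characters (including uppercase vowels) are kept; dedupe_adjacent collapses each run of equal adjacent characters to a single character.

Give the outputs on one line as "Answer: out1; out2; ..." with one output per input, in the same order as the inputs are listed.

"bhsytlh"; "vht"; "qbk"

Execution, op by op:
  "drrevdicrly" -> "thhultyshbo" -> "hhultyshbo" -> "hhltyshb" -> "hltyshb" -> "bhsytlh"
  "bdrf" -> "rthv" -> "thv" -> "thv" -> "thv" -> "vht"
  "zeuylka" -> "pukobaq" -> "ukobaq" -> "kbq" -> "kbq" -> "qbk"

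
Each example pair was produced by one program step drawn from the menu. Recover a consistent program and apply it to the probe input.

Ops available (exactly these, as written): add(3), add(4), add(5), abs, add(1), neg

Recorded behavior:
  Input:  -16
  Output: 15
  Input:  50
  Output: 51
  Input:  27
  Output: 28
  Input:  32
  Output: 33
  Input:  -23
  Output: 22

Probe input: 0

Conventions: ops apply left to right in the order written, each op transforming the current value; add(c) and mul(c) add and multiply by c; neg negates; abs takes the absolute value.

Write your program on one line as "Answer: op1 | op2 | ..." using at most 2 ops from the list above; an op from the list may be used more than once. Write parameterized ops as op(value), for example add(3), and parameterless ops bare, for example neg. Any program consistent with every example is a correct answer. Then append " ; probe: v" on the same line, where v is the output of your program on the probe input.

add(1) | abs ; probe: 1

Check, running the answer program on each example:
  -16 -> -15 -> 15
  50 -> 51 -> 51
  27 -> 28 -> 28
  32 -> 33 -> 33
  -23 -> -22 -> 22
  probe: 0 -> 1 -> 1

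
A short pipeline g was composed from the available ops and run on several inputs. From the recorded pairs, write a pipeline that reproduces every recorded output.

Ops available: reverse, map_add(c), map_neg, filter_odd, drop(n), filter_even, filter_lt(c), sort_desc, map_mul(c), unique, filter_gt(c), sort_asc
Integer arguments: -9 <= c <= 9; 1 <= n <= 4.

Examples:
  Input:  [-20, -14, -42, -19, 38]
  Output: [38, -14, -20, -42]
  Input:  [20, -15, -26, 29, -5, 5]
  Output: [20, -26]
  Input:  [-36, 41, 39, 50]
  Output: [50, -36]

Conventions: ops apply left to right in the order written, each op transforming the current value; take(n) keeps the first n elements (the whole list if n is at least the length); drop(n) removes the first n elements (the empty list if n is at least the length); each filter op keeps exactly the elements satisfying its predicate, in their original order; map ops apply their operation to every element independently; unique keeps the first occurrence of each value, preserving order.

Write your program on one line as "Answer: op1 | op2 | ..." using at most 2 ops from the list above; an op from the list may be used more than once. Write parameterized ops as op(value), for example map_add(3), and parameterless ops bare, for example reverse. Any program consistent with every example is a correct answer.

sort_desc | filter_even

Check, running the answer program on each example:
  [-20, -14, -42, -19, 38] -> [38, -14, -19, -20, -42] -> [38, -14, -20, -42]
  [20, -15, -26, 29, -5, 5] -> [29, 20, 5, -5, -15, -26] -> [20, -26]
  [-36, 41, 39, 50] -> [50, 41, 39, -36] -> [50, -36]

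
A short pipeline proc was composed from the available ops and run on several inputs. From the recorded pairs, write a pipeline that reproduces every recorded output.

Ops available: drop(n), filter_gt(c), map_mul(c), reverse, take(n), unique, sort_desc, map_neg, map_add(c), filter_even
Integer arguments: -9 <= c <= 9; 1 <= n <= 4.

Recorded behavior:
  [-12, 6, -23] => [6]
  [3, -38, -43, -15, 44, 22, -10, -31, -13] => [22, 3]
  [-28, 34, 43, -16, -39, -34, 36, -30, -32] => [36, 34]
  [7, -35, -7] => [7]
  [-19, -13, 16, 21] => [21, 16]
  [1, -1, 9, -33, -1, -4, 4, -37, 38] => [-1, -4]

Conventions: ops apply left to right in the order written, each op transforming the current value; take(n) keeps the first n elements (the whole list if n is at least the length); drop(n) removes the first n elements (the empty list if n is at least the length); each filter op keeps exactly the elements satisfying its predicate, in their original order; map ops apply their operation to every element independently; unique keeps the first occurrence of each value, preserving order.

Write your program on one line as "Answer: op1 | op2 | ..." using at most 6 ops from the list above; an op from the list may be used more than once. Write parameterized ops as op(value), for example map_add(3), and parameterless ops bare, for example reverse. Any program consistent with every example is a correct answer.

filter_gt(-7) | sort_desc | reverse | take(2) | sort_desc

Check, running the answer program on each example:
  [-12, 6, -23] -> [6] -> [6] -> [6] -> [6] -> [6]
  [3, -38, -43, -15, 44, 22, -10, -31, -13] -> [3, 44, 22] -> [44, 22, 3] -> [3, 22, 44] -> [3, 22] -> [22, 3]
  [-28, 34, 43, -16, -39, -34, 36, -30, -32] -> [34, 43, 36] -> [43, 36, 34] -> [34, 36, 43] -> [34, 36] -> [36, 34]
  [7, -35, -7] -> [7] -> [7] -> [7] -> [7] -> [7]
  [-19, -13, 16, 21] -> [16, 21] -> [21, 16] -> [16, 21] -> [16, 21] -> [21, 16]
  [1, -1, 9, -33, -1, -4, 4, -37, 38] -> [1, -1, 9, -1, -4, 4, 38] -> [38, 9, 4, 1, -1, -1, -4] -> [-4, -1, -1, 1, 4, 9, 38] -> [-4, -1] -> [-1, -4]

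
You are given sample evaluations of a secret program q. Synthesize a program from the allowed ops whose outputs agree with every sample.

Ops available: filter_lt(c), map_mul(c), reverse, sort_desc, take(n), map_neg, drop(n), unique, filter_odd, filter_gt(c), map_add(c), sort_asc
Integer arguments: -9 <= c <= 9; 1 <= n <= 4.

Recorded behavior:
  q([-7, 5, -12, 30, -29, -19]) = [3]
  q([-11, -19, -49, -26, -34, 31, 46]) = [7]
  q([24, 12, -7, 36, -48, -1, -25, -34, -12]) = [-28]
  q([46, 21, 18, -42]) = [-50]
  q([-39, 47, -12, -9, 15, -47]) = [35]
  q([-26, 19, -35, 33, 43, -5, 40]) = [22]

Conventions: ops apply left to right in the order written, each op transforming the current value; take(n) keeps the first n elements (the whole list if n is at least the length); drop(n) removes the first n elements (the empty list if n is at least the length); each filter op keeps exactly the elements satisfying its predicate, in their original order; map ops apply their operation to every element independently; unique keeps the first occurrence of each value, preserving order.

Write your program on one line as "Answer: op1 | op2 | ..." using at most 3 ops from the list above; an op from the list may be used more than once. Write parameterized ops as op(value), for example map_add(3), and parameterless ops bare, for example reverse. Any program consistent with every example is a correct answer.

take(1) | map_neg | map_add(-4)

Check, running the answer program on each example:
  [-7, 5, -12, 30, -29, -19] -> [-7] -> [7] -> [3]
  [-11, -19, -49, -26, -34, 31, 46] -> [-11] -> [11] -> [7]
  [24, 12, -7, 36, -48, -1, -25, -34, -12] -> [24] -> [-24] -> [-28]
  [46, 21, 18, -42] -> [46] -> [-46] -> [-50]
  [-39, 47, -12, -9, 15, -47] -> [-39] -> [39] -> [35]
  [-26, 19, -35, 33, 43, -5, 40] -> [-26] -> [26] -> [22]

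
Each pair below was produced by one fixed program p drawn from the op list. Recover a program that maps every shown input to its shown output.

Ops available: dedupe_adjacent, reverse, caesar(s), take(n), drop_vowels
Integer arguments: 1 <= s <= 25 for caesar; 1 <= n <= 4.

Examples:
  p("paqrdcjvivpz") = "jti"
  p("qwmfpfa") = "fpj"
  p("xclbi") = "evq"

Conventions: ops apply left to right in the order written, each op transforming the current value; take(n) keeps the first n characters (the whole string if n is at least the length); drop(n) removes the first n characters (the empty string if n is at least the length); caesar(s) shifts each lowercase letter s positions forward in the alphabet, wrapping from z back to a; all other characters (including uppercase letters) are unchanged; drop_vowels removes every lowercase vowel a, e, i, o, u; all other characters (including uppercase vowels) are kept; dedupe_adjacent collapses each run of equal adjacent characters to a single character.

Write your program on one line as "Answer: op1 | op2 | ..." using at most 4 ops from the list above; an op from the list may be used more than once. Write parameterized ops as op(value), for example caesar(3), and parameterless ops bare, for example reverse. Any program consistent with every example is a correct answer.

take(3) | reverse | caesar(6) | caesar(13)

Check, running the answer program on each example:
  "paqrdcjvivpz" -> "paq" -> "qap" -> "wgv" -> "jti"
  "qwmfpfa" -> "qwm" -> "mwq" -> "scw" -> "fpj"
  "xclbi" -> "xcl" -> "lcx" -> "rid" -> "evq"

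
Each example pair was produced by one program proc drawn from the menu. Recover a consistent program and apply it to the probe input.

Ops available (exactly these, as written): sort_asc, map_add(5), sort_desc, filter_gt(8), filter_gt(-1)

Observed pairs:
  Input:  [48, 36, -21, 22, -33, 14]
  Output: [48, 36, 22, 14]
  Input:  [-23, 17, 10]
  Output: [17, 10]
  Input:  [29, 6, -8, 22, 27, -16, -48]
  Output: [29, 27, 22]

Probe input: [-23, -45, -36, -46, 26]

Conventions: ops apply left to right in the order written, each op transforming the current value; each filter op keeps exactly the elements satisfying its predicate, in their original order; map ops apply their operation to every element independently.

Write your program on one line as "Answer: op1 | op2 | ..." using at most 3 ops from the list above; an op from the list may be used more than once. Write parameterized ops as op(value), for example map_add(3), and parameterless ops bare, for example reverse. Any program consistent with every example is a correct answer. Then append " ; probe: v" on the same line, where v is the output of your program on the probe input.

sort_asc | filter_gt(8) | sort_desc ; probe: [26]

Check, running the answer program on each example:
  [48, 36, -21, 22, -33, 14] -> [-33, -21, 14, 22, 36, 48] -> [14, 22, 36, 48] -> [48, 36, 22, 14]
  [-23, 17, 10] -> [-23, 10, 17] -> [10, 17] -> [17, 10]
  [29, 6, -8, 22, 27, -16, -48] -> [-48, -16, -8, 6, 22, 27, 29] -> [22, 27, 29] -> [29, 27, 22]
  probe: [-23, -45, -36, -46, 26] -> [-46, -45, -36, -23, 26] -> [26] -> [26]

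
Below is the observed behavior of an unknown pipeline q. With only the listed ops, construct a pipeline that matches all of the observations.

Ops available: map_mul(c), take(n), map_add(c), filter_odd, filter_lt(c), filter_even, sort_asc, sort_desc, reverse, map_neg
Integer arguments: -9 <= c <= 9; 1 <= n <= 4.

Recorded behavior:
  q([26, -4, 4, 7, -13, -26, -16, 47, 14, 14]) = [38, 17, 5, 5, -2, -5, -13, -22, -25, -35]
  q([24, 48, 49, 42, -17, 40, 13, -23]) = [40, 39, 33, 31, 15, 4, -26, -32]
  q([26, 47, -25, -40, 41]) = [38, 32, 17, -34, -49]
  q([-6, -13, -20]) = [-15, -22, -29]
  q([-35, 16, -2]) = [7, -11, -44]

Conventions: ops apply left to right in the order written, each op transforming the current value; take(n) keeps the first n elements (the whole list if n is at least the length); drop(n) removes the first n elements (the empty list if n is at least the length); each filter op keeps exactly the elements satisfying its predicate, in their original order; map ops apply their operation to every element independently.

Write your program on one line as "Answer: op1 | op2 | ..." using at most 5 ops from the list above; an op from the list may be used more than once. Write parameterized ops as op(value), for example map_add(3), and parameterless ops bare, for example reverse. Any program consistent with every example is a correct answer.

sort_desc | map_add(-7) | map_add(2) | map_add(-4)

Check, running the answer program on each example:
  [26, -4, 4, 7, -13, -26, -16, 47, 14, 14] -> [47, 26, 14, 14, 7, 4, -4, -13, -16, -26] -> [40, 19, 7, 7, 0, -3, -11, -20, -23, -33] -> [42, 21, 9, 9, 2, -1, -9, -18, -21, -31] -> [38, 17, 5, 5, -2, -5, -13, -22, -25, -35]
  [24, 48, 49, 42, -17, 40, 13, -23] -> [49, 48, 42, 40, 24, 13, -17, -23] -> [42, 41, 35, 33, 17, 6, -24, -30] -> [44, 43, 37, 35, 19, 8, -22, -28] -> [40, 39, 33, 31, 15, 4, -26, -32]
  [26, 47, -25, -40, 41] -> [47, 41, 26, -25, -40] -> [40, 34, 19, -32, -47] -> [42, 36, 21, -30, -45] -> [38, 32, 17, -34, -49]
  [-6, -13, -20] -> [-6, -13, -20] -> [-13, -20, -27] -> [-11, -18, -25] -> [-15, -22, -29]
  [-35, 16, -2] -> [16, -2, -35] -> [9, -9, -42] -> [11, -7, -40] -> [7, -11, -44]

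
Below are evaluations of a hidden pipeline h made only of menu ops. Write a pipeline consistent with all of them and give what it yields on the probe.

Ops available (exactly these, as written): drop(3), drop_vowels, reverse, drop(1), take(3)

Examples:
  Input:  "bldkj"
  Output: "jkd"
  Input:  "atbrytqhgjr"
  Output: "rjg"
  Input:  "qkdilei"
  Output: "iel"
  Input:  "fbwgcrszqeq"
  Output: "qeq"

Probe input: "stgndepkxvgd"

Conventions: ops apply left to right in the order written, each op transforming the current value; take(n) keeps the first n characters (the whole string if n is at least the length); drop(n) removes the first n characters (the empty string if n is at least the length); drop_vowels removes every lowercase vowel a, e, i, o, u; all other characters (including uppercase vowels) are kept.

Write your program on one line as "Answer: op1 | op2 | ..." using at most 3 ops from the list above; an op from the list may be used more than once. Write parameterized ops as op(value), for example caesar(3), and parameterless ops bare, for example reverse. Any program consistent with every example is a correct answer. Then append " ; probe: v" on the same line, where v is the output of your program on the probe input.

drop(1) | reverse | take(3) ; probe: "dgv"

Check, running the answer program on each example:
  "bldkj" -> "ldkj" -> "jkdl" -> "jkd"
  "atbrytqhgjr" -> "tbrytqhgjr" -> "rjghqtyrbt" -> "rjg"
  "qkdilei" -> "kdilei" -> "ielidk" -> "iel"
  "fbwgcrszqeq" -> "bwgcrszqeq" -> "qeqzsrcgwb" -> "qeq"
  probe: "stgndepkxvgd" -> "tgndepkxvgd" -> "dgvxkpedngt" -> "dgv"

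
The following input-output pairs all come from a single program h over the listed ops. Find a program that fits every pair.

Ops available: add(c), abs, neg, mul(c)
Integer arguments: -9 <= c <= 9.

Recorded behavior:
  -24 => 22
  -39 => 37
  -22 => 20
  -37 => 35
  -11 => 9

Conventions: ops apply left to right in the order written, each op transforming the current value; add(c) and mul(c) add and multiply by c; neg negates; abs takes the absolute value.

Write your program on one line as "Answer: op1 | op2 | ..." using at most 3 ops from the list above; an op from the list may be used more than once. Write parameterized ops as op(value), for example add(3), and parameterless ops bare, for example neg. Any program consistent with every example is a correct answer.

add(2) | abs

Check, running the answer program on each example:
  -24 -> -22 -> 22
  -39 -> -37 -> 37
  -22 -> -20 -> 20
  -37 -> -35 -> 35
  -11 -> -9 -> 9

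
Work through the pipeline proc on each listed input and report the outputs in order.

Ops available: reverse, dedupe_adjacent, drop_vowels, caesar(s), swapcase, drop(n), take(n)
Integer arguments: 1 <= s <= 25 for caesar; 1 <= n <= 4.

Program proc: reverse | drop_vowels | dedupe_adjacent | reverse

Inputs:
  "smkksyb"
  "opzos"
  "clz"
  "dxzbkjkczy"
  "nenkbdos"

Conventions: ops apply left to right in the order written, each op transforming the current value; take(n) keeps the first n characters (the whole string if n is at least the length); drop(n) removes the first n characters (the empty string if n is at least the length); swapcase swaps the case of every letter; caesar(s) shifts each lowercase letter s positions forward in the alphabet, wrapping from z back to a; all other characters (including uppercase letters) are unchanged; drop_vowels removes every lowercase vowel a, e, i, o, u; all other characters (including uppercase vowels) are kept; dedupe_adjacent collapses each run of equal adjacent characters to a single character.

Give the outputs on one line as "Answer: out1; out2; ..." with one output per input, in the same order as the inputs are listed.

"smksyb"; "pzs"; "clz"; "dxzbkjkczy"; "nkbds"

Execution, op by op:
  "smkksyb" -> "byskkms" -> "byskkms" -> "byskms" -> "smksyb"
  "opzos" -> "sozpo" -> "szp" -> "szp" -> "pzs"
  "clz" -> "zlc" -> "zlc" -> "zlc" -> "clz"
  "dxzbkjkczy" -> "yzckjkbzxd" -> "yzckjkbzxd" -> "yzckjkbzxd" -> "dxzbkjkczy"
  "nenkbdos" -> "sodbknen" -> "sdbknn" -> "sdbkn" -> "nkbds"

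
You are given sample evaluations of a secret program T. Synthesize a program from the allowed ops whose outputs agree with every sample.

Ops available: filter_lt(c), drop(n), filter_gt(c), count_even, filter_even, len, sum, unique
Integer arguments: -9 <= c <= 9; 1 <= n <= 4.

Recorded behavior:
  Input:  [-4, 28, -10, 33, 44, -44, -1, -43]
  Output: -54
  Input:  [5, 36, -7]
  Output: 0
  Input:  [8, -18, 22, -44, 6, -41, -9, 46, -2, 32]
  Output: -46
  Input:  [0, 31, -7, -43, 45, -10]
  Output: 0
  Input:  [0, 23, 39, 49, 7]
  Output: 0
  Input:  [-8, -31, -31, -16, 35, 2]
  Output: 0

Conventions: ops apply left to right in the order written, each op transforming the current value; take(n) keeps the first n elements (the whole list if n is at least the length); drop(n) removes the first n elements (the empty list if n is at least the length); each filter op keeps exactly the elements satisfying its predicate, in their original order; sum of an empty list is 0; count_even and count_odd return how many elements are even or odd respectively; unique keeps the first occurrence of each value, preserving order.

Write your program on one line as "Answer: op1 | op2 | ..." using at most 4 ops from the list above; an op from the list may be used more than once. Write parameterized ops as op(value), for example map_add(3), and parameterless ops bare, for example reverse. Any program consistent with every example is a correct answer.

filter_even | drop(2) | filter_lt(0) | sum

Check, running the answer program on each example:
  [-4, 28, -10, 33, 44, -44, -1, -43] -> [-4, 28, -10, 44, -44] -> [-10, 44, -44] -> [-10, -44] -> -54
  [5, 36, -7] -> [36] -> [] -> [] -> 0
  [8, -18, 22, -44, 6, -41, -9, 46, -2, 32] -> [8, -18, 22, -44, 6, 46, -2, 32] -> [22, -44, 6, 46, -2, 32] -> [-44, -2] -> -46
  [0, 31, -7, -43, 45, -10] -> [0, -10] -> [] -> [] -> 0
  [0, 23, 39, 49, 7] -> [0] -> [] -> [] -> 0
  [-8, -31, -31, -16, 35, 2] -> [-8, -16, 2] -> [2] -> [] -> 0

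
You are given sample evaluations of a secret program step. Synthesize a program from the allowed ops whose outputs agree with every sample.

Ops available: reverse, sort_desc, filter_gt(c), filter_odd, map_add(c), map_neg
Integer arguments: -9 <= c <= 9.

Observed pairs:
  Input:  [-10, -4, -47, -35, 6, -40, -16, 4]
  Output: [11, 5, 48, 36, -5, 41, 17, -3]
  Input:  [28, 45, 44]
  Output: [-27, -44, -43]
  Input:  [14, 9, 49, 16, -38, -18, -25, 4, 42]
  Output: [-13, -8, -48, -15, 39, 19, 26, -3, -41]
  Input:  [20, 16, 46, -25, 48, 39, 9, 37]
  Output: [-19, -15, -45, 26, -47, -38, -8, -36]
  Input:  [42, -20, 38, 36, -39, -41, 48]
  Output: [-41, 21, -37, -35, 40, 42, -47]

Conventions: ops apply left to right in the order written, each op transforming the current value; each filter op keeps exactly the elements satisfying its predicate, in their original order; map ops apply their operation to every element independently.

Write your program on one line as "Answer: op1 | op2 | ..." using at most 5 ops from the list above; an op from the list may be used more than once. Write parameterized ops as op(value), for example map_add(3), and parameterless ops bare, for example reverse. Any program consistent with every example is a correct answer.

reverse | map_neg | map_add(1) | reverse

Check, running the answer program on each example:
  [-10, -4, -47, -35, 6, -40, -16, 4] -> [4, -16, -40, 6, -35, -47, -4, -10] -> [-4, 16, 40, -6, 35, 47, 4, 10] -> [-3, 17, 41, -5, 36, 48, 5, 11] -> [11, 5, 48, 36, -5, 41, 17, -3]
  [28, 45, 44] -> [44, 45, 28] -> [-44, -45, -28] -> [-43, -44, -27] -> [-27, -44, -43]
  [14, 9, 49, 16, -38, -18, -25, 4, 42] -> [42, 4, -25, -18, -38, 16, 49, 9, 14] -> [-42, -4, 25, 18, 38, -16, -49, -9, -14] -> [-41, -3, 26, 19, 39, -15, -48, -8, -13] -> [-13, -8, -48, -15, 39, 19, 26, -3, -41]
  [20, 16, 46, -25, 48, 39, 9, 37] -> [37, 9, 39, 48, -25, 46, 16, 20] -> [-37, -9, -39, -48, 25, -46, -16, -20] -> [-36, -8, -38, -47, 26, -45, -15, -19] -> [-19, -15, -45, 26, -47, -38, -8, -36]
  [42, -20, 38, 36, -39, -41, 48] -> [48, -41, -39, 36, 38, -20, 42] -> [-48, 41, 39, -36, -38, 20, -42] -> [-47, 42, 40, -35, -37, 21, -41] -> [-41, 21, -37, -35, 40, 42, -47]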